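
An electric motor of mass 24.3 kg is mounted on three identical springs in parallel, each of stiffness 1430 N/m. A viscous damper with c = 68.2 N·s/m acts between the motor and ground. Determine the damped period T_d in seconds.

0.476 s

Parallel springs add: k_eq = 3 × 1430 = 4290 N/m.
ω_n = √(k_eq/m) = √(4290/24.3) = 13.29 rad/s.
Critical damping c_c = 2√(k_eq·m) = 2√(4290 × 24.3) = 645.7 N·s/m, so ζ = c/c_c = 68.2/645.7 = 0.1056.
ω_d = ω_n√(1 − ζ²) = 13.29 × √(1 − 0.0112) = 13.21 rad/s.
T_d = 2π/ω_d = 0.4755 s.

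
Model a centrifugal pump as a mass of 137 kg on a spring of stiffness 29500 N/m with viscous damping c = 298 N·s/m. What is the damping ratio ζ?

0.0741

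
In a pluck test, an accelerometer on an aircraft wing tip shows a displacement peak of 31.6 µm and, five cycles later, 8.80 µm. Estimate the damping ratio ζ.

Logarithmic decrement δ = (1/n)·ln(x₀/x_n) = (1/5)·ln(31.6/8.80) = (1/5)·ln(3.591) = 0.2557.
ζ = δ/√(4π² + δ²) = 0.2557/√(39.48 + 0.0654) = 0.2557/6.288 = 0.04066.

0.0407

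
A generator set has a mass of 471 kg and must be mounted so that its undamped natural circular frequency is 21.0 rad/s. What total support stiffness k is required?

208000 N/m

k = m·ω_n² = 471 × 21.00² = 471 × 441.0 = 207700 N/m.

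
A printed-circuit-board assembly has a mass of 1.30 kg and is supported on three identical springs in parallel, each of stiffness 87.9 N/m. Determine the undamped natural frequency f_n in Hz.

Parallel springs add: k_eq = 3 × 87.9 = 263.7 N/m.
ω_n = √(k_eq/m) = √(263.7/1.30) = √202.8 = 14.24 rad/s.
f_n = ω_n/(2π) = 14.24/6.283 = 2.267 Hz.

2.27 Hz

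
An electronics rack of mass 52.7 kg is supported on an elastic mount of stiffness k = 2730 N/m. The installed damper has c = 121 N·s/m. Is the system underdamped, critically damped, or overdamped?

underdamped

c_c = 2√(k·m) = 758.6 N·s/m; ζ = c/c_c = 121/758.6 = 0.160.
Since ζ < 1 the system is underdamped.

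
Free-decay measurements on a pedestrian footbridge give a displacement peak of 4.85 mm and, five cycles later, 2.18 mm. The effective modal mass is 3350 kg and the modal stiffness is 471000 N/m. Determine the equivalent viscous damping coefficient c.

Logarithmic decrement δ = (1/n)·ln(x₀/x_n) = (1/5)·ln(4.85/2.18) = (1/5)·ln(2.225) = 0.1599.
ζ = δ/√(4π² + δ²) = 0.1599/√(39.48 + 0.0256) = 0.1599/6.285 = 0.02545.
c = ζ · 2√(km) = 0.02545 × 2√(471000 × 3350) = 0.02545 × 79440 = 2022 N·s/m.

2020 N·s/m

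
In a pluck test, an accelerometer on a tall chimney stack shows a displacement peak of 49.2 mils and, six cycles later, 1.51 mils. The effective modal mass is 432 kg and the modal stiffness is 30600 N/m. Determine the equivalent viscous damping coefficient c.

Logarithmic decrement δ = (1/n)·ln(x₀/x_n) = (1/6)·ln(49.2/1.51) = (1/6)·ln(32.58) = 0.5806.
ζ = δ/√(4π² + δ²) = 0.5806/√(39.48 + 0.337) = 0.5806/6.310 = 0.09202.
c = ζ · 2√(km) = 0.09202 × 2√(30600 × 432) = 0.09202 × 7272 = 669.1 N·s/m.

669 N·s/m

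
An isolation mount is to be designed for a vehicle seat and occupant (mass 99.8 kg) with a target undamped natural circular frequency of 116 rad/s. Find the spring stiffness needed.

1340000 N/m

k = m·ω_n² = 99.8 × 116.0² = 99.8 × 13460 = 1343000 N/m.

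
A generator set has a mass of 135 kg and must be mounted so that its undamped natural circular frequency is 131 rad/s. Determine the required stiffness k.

k = m·ω_n² = 135 × 131.0² = 135 × 17160 = 2317000 N/m.

2320000 N/m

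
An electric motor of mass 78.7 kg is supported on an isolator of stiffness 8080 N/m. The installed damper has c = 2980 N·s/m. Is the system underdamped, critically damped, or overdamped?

overdamped

c_c = 2√(k·m) = 1595 N·s/m; ζ = c/c_c = 2980/1595 = 1.87.
Since ζ > 1 the system is overdamped.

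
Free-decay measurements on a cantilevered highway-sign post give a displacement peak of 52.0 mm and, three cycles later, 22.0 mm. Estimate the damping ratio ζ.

0.0456

Logarithmic decrement δ = (1/n)·ln(x₀/x_n) = (1/3)·ln(52.0/22.0) = (1/3)·ln(2.364) = 0.2867.
ζ = δ/√(4π² + δ²) = 0.2867/√(39.48 + 0.0822) = 0.2867/6.290 = 0.04559.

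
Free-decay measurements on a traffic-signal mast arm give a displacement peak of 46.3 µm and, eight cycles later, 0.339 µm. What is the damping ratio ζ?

Logarithmic decrement δ = (1/n)·ln(x₀/x_n) = (1/8)·ln(46.3/0.339) = (1/8)·ln(136.6) = 0.6146.
ζ = δ/√(4π² + δ²) = 0.6146/√(39.48 + 0.378) = 0.6146/6.313 = 0.09735.

0.0974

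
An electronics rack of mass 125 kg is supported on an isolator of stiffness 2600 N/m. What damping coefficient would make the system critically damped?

1140 N·s/m

c_c = 2√(k·m) = 2√(2600 × 125) = 2 × 570.1 = 1140 N·s/m.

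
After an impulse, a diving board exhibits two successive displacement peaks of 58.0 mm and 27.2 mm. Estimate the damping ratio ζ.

Logarithmic decrement δ = (1/n)·ln(x₀/x_n) = (1/1)·ln(58.0/27.2) = (1/1)·ln(2.132) = 0.7572.
ζ = δ/√(4π² + δ²) = 0.7572/√(39.48 + 0.573) = 0.7572/6.329 = 0.1197.

0.120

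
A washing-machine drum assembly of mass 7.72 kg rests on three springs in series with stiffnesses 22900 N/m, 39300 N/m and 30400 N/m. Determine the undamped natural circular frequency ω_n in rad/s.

Series springs: 1/k_eq = 1/22900 + 1/39300 + 1/30400 = 0.0001020, so k_eq = 9803 N/m.
ω_n = √(k_eq/m) = √(9803/7.72) = √1270 = 35.63 rad/s.

35.6 rad/s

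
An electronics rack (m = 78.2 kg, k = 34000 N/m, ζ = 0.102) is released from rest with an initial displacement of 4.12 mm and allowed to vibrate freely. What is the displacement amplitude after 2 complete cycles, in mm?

Logarithmic decrement δ = 2πζ/√(1 − ζ²) = 2π × 0.1020/√(1 − 0.0104) = 0.6442.
After n cycles, x_n/x₀ = e^(−nδ), so x_2 = 4.12 × e^(−2 × 0.6442) = 4.12 × 0.2757 = 1.136 mm.

1.14 mm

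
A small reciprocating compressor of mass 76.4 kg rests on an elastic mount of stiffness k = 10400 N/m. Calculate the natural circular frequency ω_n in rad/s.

ω_n = √(k/m) = √(10400/76.4) = √136.1 = 11.67 rad/s.

11.7 rad/s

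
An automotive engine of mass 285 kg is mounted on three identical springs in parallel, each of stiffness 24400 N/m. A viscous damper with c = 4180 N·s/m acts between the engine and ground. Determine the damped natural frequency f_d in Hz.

2.27 Hz

Parallel springs add: k_eq = 3 × 24400 = 73200 N/m.
ω_n = √(k_eq/m) = √(73200/285) = 16.03 rad/s.
Critical damping c_c = 2√(k_eq·m) = 2√(73200 × 285) = 9135 N·s/m, so ζ = c/c_c = 4180/9135 = 0.4576.
ω_d = ω_n√(1 − ζ²) = 16.03 × √(1 − 0.209) = 14.25 rad/s.
f_d = ω_d/(2π) = 2.268 Hz.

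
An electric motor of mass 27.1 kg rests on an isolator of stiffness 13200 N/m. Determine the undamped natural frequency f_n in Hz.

3.51 Hz

ω_n = √(k/m) = √(13200/27.1) = √487.1 = 22.07 rad/s.
f_n = ω_n/(2π) = 22.07/6.283 = 3.513 Hz.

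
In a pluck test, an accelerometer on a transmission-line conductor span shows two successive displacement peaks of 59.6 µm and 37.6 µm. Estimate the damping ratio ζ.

0.0731

Logarithmic decrement δ = (1/n)·ln(x₀/x_n) = (1/1)·ln(59.6/37.6) = (1/1)·ln(1.585) = 0.4607.
ζ = δ/√(4π² + δ²) = 0.4607/√(39.48 + 0.212) = 0.4607/6.300 = 0.07312.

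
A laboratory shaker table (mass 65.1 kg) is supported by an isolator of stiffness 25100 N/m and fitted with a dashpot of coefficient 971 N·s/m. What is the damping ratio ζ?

0.380

ω_n = √(k/m) = √(25100/65.1) = 19.64 rad/s.
Critical damping c_c = 2√(k·m) = 2√(25100 × 65.1) = 2557 N·s/m, so ζ = c/c_c = 971/2557 = 0.3798.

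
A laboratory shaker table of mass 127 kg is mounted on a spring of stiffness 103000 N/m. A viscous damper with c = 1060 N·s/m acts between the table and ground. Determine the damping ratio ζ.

ω_n = √(k/m) = √(103000/127) = 28.48 rad/s.
Critical damping c_c = 2√(k·m) = 2√(103000 × 127) = 7234 N·s/m, so ζ = c/c_c = 1060/7234 = 0.1465.

0.147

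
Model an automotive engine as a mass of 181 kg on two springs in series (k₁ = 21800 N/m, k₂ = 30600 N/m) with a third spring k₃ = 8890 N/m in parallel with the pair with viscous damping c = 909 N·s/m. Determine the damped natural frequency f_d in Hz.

1.69 Hz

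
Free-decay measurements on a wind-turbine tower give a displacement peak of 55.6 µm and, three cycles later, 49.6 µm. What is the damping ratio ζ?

0.00606

Logarithmic decrement δ = (1/n)·ln(x₀/x_n) = (1/3)·ln(55.6/49.6) = (1/3)·ln(1.121) = 0.03806.
ζ = δ/√(4π² + δ²) = 0.03806/√(39.48 + 0.00145) = 0.03806/6.283 = 0.006058.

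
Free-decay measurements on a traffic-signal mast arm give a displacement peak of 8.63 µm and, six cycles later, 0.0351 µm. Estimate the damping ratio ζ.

Logarithmic decrement δ = (1/n)·ln(x₀/x_n) = (1/6)·ln(8.63/0.0351) = (1/6)·ln(245.9) = 0.9175.
ζ = δ/√(4π² + δ²) = 0.9175/√(39.48 + 0.842) = 0.9175/6.350 = 0.1445.

0.144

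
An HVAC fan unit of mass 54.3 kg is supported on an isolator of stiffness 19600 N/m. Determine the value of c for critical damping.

2060 N·s/m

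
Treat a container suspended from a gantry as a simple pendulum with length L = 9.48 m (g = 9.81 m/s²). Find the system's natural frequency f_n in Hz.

For a simple pendulum ω_n = √(g/L) = √(9.81/9.48) = √1.035 = 1.017 rad/s.
f_n = ω_n/(2π) = 1.017/6.283 = 0.1619 Hz.

0.162 Hz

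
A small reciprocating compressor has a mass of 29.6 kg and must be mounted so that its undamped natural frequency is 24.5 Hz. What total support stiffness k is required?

ω_n = 2πf_n = 2π × 24.5 = 153.9 rad/s.
k = m·ω_n² = 29.6 × 153.9² = 29.6 × 23700 = 701400 N/m.

701000 N/m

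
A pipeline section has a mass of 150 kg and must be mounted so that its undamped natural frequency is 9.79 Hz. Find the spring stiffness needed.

ω_n = 2πf_n = 2π × 9.79 = 61.51 rad/s.
k = m·ω_n² = 150 × 61.51² = 150 × 3784 = 567600 N/m.

568000 N/m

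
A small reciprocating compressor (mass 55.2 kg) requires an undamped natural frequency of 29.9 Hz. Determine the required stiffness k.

1950000 N/m

ω_n = 2πf_n = 2π × 29.9 = 187.9 rad/s.
k = m·ω_n² = 55.2 × 187.9² = 55.2 × 35290 = 1948000 N/m.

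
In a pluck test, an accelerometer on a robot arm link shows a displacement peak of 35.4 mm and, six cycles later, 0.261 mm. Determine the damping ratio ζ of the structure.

Logarithmic decrement δ = (1/n)·ln(x₀/x_n) = (1/6)·ln(35.4/0.261) = (1/6)·ln(135.6) = 0.8183.
ζ = δ/√(4π² + δ²) = 0.8183/√(39.48 + 0.670) = 0.8183/6.336 = 0.1291.

0.129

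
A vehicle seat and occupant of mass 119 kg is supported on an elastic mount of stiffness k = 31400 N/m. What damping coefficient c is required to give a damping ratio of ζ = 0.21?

c_c = 2√(k·m) = 2√(31400 × 119) = 3866 N·s/m.
c = ζ·c_c = 0.21 × 3866 = 811.9 N·s/m.

812 N·s/m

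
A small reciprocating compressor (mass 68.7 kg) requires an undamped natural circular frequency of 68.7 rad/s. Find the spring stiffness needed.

324000 N/m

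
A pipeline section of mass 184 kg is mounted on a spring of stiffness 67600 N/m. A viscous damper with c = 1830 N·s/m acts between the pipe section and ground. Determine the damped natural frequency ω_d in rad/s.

18.5 rad/s

ω_n = √(k/m) = √(67600/184) = 19.17 rad/s.
Critical damping c_c = 2√(k·m) = 2√(67600 × 184) = 7054 N·s/m, so ζ = c/c_c = 1830/7054 = 0.2594.
ω_d = ω_n√(1 − ζ²) = 19.17 × √(1 − 0.0673) = 18.51 rad/s.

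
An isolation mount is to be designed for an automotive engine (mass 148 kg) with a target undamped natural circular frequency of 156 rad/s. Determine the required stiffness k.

3600000 N/m

k = m·ω_n² = 148 × 156.0² = 148 × 24340 = 3602000 N/m.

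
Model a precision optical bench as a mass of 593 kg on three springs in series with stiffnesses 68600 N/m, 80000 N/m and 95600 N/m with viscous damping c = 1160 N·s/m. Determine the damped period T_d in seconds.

0.948 s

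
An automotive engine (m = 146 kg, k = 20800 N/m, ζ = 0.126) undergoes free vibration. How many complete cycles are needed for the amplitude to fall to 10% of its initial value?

3 cycles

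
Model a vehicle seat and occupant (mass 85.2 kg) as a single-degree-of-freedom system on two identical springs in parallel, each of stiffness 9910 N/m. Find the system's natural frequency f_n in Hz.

Parallel springs add: k_eq = 2 × 9910 = 19820 N/m.
ω_n = √(k_eq/m) = √(19820/85.2) = √232.6 = 15.25 rad/s.
f_n = ω_n/(2π) = 15.25/6.283 = 2.427 Hz.

2.43 Hz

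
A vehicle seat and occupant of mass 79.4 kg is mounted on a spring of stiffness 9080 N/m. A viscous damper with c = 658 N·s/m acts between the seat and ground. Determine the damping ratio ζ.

0.387

ω_n = √(k/m) = √(9080/79.4) = 10.69 rad/s.
Critical damping c_c = 2√(k·m) = 2√(9080 × 79.4) = 1698 N·s/m, so ζ = c/c_c = 658/1698 = 0.3875.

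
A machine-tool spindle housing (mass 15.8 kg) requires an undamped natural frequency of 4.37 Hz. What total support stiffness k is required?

11900 N/m

ω_n = 2πf_n = 2π × 4.37 = 27.46 rad/s.
k = m·ω_n² = 15.8 × 27.46² = 15.8 × 753.9 = 11910 N/m.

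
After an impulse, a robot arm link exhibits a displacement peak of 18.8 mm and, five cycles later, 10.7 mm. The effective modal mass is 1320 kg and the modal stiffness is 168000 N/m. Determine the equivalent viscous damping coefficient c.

534 N·s/m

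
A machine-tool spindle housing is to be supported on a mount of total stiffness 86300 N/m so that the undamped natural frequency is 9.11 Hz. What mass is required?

ω_n = 2πf_n = 2π × 9.11 = 57.24 rad/s.
m = k/ω_n² = 86300/57.24² = 86300/3276 = 26.34 kg.

26.3 kg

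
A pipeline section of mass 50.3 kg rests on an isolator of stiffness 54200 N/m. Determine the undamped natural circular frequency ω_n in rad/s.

ω_n = √(k/m) = √(54200/50.3) = √1078 = 32.83 rad/s.

32.8 rad/s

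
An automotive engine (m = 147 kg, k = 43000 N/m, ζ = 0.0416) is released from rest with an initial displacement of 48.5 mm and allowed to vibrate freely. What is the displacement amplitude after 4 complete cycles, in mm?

Logarithmic decrement δ = 2πζ/√(1 − ζ²) = 2π × 0.04160/√(1 − 0.00173) = 0.2616.
After n cycles, x_n/x₀ = e^(−nδ), so x_4 = 48.5 × e^(−4 × 0.2616) = 48.5 × 0.3512 = 17.03 mm.

17.0 mm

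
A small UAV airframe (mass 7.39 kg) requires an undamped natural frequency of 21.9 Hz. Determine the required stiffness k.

140000 N/m

ω_n = 2πf_n = 2π × 21.9 = 137.6 rad/s.
k = m·ω_n² = 7.39 × 137.6² = 7.39 × 18930 = 139900 N/m.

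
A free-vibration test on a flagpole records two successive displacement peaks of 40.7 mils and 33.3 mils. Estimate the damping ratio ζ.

0.0319

Logarithmic decrement δ = (1/n)·ln(x₀/x_n) = (1/1)·ln(40.7/33.3) = (1/1)·ln(1.222) = 0.2007.
ζ = δ/√(4π² + δ²) = 0.2007/√(39.48 + 0.0403) = 0.2007/6.286 = 0.03192.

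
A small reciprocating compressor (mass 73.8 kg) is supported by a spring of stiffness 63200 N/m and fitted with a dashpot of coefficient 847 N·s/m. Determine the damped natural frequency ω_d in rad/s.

28.7 rad/s

ω_n = √(k/m) = √(63200/73.8) = 29.26 rad/s.
Critical damping c_c = 2√(k·m) = 2√(63200 × 73.8) = 4319 N·s/m, so ζ = c/c_c = 847/4319 = 0.1961.
ω_d = ω_n√(1 − ζ²) = 29.26 × √(1 − 0.0385) = 28.70 rad/s.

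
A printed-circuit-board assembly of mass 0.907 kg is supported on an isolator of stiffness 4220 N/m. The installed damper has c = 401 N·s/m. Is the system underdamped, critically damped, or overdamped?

c_c = 2√(k·m) = 123.7 N·s/m; ζ = c/c_c = 401/123.7 = 3.24.
Since ζ > 1 the system is overdamped.

overdamped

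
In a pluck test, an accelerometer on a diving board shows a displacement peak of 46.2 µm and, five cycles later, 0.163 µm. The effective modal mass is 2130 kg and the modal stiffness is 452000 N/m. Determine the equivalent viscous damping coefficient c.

11000 N·s/m

Logarithmic decrement δ = (1/n)·ln(x₀/x_n) = (1/5)·ln(46.2/0.163) = (1/5)·ln(283.4) = 1.129.
ζ = δ/√(4π² + δ²) = 1.129/√(39.48 + 1.28) = 1.129/6.384 = 0.1769.
c = ζ · 2√(km) = 0.1769 × 2√(452000 × 2130) = 0.1769 × 62060 = 10980 N·s/m.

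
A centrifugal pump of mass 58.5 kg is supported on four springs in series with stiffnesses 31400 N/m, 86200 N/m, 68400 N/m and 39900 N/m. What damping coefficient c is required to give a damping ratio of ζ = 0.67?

1120 N·s/m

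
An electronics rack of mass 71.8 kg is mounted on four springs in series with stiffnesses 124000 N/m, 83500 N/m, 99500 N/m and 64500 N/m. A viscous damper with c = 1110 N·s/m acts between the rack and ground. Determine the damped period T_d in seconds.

0.401 s

Series springs: 1/k_eq = 1/124000 + 1/83500 + 1/99500 + 1/64500 = 4.559×10^-5, so k_eq = 21930 N/m.
ω_n = √(k_eq/m) = √(21930/71.8) = 17.48 rad/s.
Critical damping c_c = 2√(k_eq·m) = 2√(21930 × 71.8) = 2510 N·s/m, so ζ = c/c_c = 1110/2510 = 0.4423.
ω_d = ω_n√(1 − ζ²) = 17.48 × √(1 − 0.196) = 15.68 rad/s.
T_d = 2π/ω_d = 0.4008 s.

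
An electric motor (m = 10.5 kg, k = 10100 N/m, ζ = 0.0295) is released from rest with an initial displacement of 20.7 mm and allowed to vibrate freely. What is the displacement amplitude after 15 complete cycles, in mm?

1.28 mm

Logarithmic decrement δ = 2πζ/√(1 − ζ²) = 2π × 0.02950/√(1 − 0.000870) = 0.1854.
After n cycles, x_n/x₀ = e^(−nδ), so x_15 = 20.7 × e^(−15 × 0.1854) = 20.7 × 0.06194 = 1.282 mm.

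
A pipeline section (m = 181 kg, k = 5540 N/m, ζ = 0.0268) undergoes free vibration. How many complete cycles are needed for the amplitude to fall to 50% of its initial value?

5 cycles

Logarithmic decrement δ = 2πζ/√(1 − ζ²) = 2π × 0.02680/√(1 − 0.000718) = 0.1684.
x_n/x₀ = e^(−nδ) ≤ 0.5; take ln: n ≥ ln(1/0.5)/δ = 0.6931/0.1684 = 4.115.
So 5 complete cycles are required.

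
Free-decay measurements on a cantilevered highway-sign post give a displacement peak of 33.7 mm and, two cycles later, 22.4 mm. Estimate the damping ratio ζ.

0.0325

Logarithmic decrement δ = (1/n)·ln(x₀/x_n) = (1/2)·ln(33.7/22.4) = (1/2)·ln(1.504) = 0.2042.
ζ = δ/√(4π² + δ²) = 0.2042/√(39.48 + 0.0417) = 0.2042/6.287 = 0.03249.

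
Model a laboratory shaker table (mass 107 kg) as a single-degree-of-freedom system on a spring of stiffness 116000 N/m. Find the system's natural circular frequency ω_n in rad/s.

32.9 rad/s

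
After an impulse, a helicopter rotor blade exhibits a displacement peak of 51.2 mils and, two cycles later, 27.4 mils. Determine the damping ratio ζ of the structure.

0.0497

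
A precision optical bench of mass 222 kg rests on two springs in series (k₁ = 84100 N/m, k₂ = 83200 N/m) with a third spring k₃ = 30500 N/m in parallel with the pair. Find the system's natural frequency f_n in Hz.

2.87 Hz

Series pair: k_s = k₁k₂/(k₁+k₂) = (84100)(83200)/(84100 + 83200) = 41820 N/m. In parallel with k₃: k_eq = 41820 + 30500 = 72320 N/m.
ω_n = √(k_eq/m) = √(72320/222) = √325.8 = 18.05 rad/s.
f_n = ω_n/(2π) = 18.05/6.283 = 2.873 Hz.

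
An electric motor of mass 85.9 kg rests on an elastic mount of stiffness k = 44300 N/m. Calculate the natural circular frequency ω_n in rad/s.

22.7 rad/s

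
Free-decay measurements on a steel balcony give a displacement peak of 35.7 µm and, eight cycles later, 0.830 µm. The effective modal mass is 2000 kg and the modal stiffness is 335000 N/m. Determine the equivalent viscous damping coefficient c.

3860 N·s/m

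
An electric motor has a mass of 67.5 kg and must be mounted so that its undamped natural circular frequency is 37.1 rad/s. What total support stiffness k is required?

k = m·ω_n² = 67.5 × 37.10² = 67.5 × 1376 = 92910 N/m.

92900 N/m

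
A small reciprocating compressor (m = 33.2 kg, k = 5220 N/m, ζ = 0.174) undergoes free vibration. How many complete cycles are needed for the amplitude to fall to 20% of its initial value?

Logarithmic decrement δ = 2πζ/√(1 − ζ²) = 2π × 0.1740/√(1 − 0.0303) = 1.110.
x_n/x₀ = e^(−nδ) ≤ 0.2; take ln: n ≥ ln(1/0.2)/δ = 1.609/1.110 = 1.450.
So 2 complete cycles are required.

2 cycles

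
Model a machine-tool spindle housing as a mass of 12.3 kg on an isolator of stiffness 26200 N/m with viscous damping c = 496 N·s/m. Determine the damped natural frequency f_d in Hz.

ω_n = √(k/m) = √(26200/12.3) = 46.15 rad/s.
Critical damping c_c = 2√(k·m) = 2√(26200 × 12.3) = 1135 N·s/m, so ζ = c/c_c = 496/1135 = 0.4369.
ω_d = ω_n√(1 − ζ²) = 46.15 × √(1 − 0.191) = 41.52 rad/s.
f_d = ω_d/(2π) = 6.607 Hz.

6.61 Hz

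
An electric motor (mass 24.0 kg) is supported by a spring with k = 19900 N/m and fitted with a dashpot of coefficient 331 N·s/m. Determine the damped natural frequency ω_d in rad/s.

ω_n = √(k/m) = √(19900/24.0) = 28.80 rad/s.
Critical damping c_c = 2√(k·m) = 2√(19900 × 24.0) = 1382 N·s/m, so ζ = c/c_c = 331/1382 = 0.2395.
ω_d = ω_n√(1 − ζ²) = 28.80 × √(1 − 0.0573) = 27.96 rad/s.

28.0 rad/s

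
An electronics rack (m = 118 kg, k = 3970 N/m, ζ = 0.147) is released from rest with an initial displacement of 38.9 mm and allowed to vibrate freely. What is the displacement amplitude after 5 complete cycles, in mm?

0.365 mm

Logarithmic decrement δ = 2πζ/√(1 − ζ²) = 2π × 0.1470/√(1 − 0.0216) = 0.9338.
After n cycles, x_n/x₀ = e^(−nδ), so x_5 = 38.9 × e^(−5 × 0.9338) = 38.9 × 0.009383 = 0.3650 mm.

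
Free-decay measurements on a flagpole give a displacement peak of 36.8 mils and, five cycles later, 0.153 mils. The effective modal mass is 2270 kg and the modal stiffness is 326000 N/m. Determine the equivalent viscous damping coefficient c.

Logarithmic decrement δ = (1/n)·ln(x₀/x_n) = (1/5)·ln(36.8/0.153) = (1/5)·ln(240.5) = 1.097.
ζ = δ/√(4π² + δ²) = 1.097/√(39.48 + 1.20) = 1.097/6.378 = 0.1719.
c = ζ · 2√(km) = 0.1719 × 2√(326000 × 2270) = 0.1719 × 54410 = 9354 N·s/m.

9350 N·s/m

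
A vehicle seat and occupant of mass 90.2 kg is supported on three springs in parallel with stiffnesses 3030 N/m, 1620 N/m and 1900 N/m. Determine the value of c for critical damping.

Parallel springs add: k_eq = 3030 + 1620 + 1900 = 6550 N/m.
c_c = 2√(k_eq·m) = 2√(6550 × 90.2) = 2 × 768.6 = 1537 N·s/m.

1540 N·s/m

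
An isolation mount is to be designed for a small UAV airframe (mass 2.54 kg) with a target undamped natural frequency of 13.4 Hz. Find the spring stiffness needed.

ω_n = 2πf_n = 2π × 13.4 = 84.19 rad/s.
k = m·ω_n² = 2.54 × 84.19² = 2.54 × 7089 = 18010 N/m.

18000 N/m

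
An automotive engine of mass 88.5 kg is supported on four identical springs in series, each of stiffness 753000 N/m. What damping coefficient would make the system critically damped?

Series springs: 1/k_eq = 4/753000, so k_eq = 753000/4 = 188200 N/m.
c_c = 2√(k_eq·m) = 2√(188200 × 88.5) = 2 × 4082 = 8163 N·s/m.

8160 N·s/m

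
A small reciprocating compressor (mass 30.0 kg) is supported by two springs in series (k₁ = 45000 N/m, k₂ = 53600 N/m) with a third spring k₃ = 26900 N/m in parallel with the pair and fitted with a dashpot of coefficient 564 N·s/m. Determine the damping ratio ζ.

Series pair: k_s = k₁k₂/(k₁+k₂) = (45000)(53600)/(45000 + 53600) = 24460 N/m. In parallel with k₃: k_eq = 24460 + 26900 = 51360 N/m.
ω_n = √(k_eq/m) = √(51360/30.0) = 41.38 rad/s.
Critical damping c_c = 2√(k_eq·m) = 2√(51360 × 30.0) = 2483 N·s/m, so ζ = c/c_c = 564/2483 = 0.2272.

0.227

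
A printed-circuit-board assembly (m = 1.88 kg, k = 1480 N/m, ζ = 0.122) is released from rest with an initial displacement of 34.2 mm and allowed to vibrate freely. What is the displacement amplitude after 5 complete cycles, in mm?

Logarithmic decrement δ = 2πζ/√(1 − ζ²) = 2π × 0.1220/√(1 − 0.0149) = 0.7723.
After n cycles, x_n/x₀ = e^(−nδ), so x_5 = 34.2 × e^(−5 × 0.7723) = 34.2 × 0.02103 = 0.7194 mm.

0.719 mm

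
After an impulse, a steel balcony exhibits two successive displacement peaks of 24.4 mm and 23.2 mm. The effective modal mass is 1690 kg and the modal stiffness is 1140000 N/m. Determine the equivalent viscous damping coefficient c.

705 N·s/m

Logarithmic decrement δ = (1/n)·ln(x₀/x_n) = (1/1)·ln(24.4/23.2) = (1/1)·ln(1.052) = 0.05043.
ζ = δ/√(4π² + δ²) = 0.05043/√(39.48 + 0.00254) = 0.05043/6.283 = 0.008026.
c = ζ · 2√(km) = 0.008026 × 2√(1140000 × 1690) = 0.008026 × 87790 = 704.6 N·s/m.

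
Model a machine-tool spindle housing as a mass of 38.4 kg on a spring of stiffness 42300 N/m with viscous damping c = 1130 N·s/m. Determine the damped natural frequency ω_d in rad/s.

29.8 rad/s

ω_n = √(k/m) = √(42300/38.4) = 33.19 rad/s.
Critical damping c_c = 2√(k·m) = 2√(42300 × 38.4) = 2549 N·s/m, so ζ = c/c_c = 1130/2549 = 0.4433.
ω_d = ω_n√(1 − ζ²) = 33.19 × √(1 − 0.197) = 29.75 rad/s.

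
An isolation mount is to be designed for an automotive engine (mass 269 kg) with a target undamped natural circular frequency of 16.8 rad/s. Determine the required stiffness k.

75900 N/m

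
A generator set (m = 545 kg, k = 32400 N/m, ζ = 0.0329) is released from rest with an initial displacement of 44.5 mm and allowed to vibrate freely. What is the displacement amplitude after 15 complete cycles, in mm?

2.00 mm

Logarithmic decrement δ = 2πζ/√(1 − ζ²) = 2π × 0.03290/√(1 − 0.00108) = 0.2068.
After n cycles, x_n/x₀ = e^(−nδ), so x_15 = 44.5 × e^(−15 × 0.2068) = 44.5 × 0.04494 = 2.000 mm.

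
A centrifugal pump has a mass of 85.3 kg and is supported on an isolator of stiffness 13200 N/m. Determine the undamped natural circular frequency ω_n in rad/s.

ω_n = √(k/m) = √(13200/85.3) = √154.7 = 12.44 rad/s.

12.4 rad/s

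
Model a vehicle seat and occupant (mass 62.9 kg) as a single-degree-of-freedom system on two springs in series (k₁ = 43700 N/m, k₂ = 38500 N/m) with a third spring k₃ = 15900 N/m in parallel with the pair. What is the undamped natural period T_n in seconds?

0.261 s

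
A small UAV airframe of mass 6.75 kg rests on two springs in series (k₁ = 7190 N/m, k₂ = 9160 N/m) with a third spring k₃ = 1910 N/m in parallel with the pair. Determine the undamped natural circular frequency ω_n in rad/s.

Series pair: k_s = k₁k₂/(k₁+k₂) = (7190)(9160)/(7190 + 9160) = 4028 N/m. In parallel with k₃: k_eq = 4028 + 1910 = 5938 N/m.
ω_n = √(k_eq/m) = √(5938/6.75) = √879.7 = 29.66 rad/s.

29.7 rad/s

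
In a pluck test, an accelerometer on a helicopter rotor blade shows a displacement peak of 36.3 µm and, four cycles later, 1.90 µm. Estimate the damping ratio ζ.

0.117

Logarithmic decrement δ = (1/n)·ln(x₀/x_n) = (1/4)·ln(36.3/1.90) = (1/4)·ln(19.11) = 0.7375.
ζ = δ/√(4π² + δ²) = 0.7375/√(39.48 + 0.544) = 0.7375/6.326 = 0.1166.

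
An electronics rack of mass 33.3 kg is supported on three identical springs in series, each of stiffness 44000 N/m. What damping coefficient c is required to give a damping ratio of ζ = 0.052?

72.7 N·s/m

Series springs: 1/k_eq = 3/44000, so k_eq = 44000/3 = 14670 N/m.
c_c = 2√(k_eq·m) = 2√(14670 × 33.3) = 1398 N·s/m.
c = ζ·c_c = 0.052 × 1398 = 72.68 N·s/m.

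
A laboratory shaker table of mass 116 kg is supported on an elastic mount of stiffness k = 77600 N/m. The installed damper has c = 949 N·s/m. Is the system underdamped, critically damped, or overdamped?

c_c = 2√(k·m) = 6001 N·s/m; ζ = c/c_c = 949/6001 = 0.158.
Since ζ < 1 the system is underdamped.

underdamped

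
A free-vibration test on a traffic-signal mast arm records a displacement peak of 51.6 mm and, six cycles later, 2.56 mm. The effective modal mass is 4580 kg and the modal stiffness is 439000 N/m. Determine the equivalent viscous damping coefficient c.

Logarithmic decrement δ = (1/n)·ln(x₀/x_n) = (1/6)·ln(51.6/2.56) = (1/6)·ln(20.16) = 0.5006.
ζ = δ/√(4π² + δ²) = 0.5006/√(39.48 + 0.251) = 0.5006/6.303 = 0.07942.
c = ζ · 2√(km) = 0.07942 × 2√(439000 × 4580) = 0.07942 × 89680 = 7122 N·s/m.

7120 N·s/m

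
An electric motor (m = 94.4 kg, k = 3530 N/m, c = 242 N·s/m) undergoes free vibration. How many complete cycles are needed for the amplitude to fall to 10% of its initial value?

2 cycles

ζ = c/(2√(km)) = 242/(2√(3530 × 94.4)) = 242/1155 = 0.2096.
Logarithmic decrement δ = 2πζ/√(1 − ζ²) = 2π × 0.2096/√(1 − 0.0439) = 1.347.
x_n/x₀ = e^(−nδ) ≤ 0.1; take ln: n ≥ ln(1/0.1)/δ = 2.303/1.347 = 1.709.
So 2 complete cycles are required.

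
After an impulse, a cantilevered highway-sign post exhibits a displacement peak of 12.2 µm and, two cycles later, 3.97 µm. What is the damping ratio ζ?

Logarithmic decrement δ = (1/n)·ln(x₀/x_n) = (1/2)·ln(12.2/3.97) = (1/2)·ln(3.073) = 0.5613.
ζ = δ/√(4π² + δ²) = 0.5613/√(39.48 + 0.315) = 0.5613/6.308 = 0.08898.

0.0890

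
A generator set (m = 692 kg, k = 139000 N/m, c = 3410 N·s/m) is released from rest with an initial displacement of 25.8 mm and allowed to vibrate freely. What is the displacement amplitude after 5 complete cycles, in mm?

0.101 mm

ζ = c/(2√(km)) = 3410/(2√(139000 × 692)) = 3410/19620 = 0.1738.
Logarithmic decrement δ = 2πζ/√(1 − ζ²) = 2π × 0.1738/√(1 − 0.0302) = 1.109.
After n cycles, x_n/x₀ = e^(−nδ), so x_5 = 25.8 × e^(−5 × 1.109) = 25.8 × 0.003903 = 0.1007 mm.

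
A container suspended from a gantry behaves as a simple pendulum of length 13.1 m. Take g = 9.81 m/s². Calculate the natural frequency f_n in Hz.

0.138 Hz

For a simple pendulum ω_n = √(g/L) = √(9.81/13.1) = √0.7489 = 0.8654 rad/s.
f_n = ω_n/(2π) = 0.8654/6.283 = 0.1377 Hz.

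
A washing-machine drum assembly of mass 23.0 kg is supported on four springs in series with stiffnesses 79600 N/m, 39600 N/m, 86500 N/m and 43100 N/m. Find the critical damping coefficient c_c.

1130 N·s/m

Series springs: 1/k_eq = 1/79600 + 1/39600 + 1/86500 + 1/43100 = 7.258×10^-5, so k_eq = 13780 N/m.
c_c = 2√(k_eq·m) = 2√(13780 × 23.0) = 2 × 562.9 = 1126 N·s/m.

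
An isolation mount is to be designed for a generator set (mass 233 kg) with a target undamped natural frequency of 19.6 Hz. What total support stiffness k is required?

ω_n = 2πf_n = 2π × 19.6 = 123.2 rad/s.
k = m·ω_n² = 233 × 123.2² = 233 × 15170 = 3534000 N/m.

3530000 N/m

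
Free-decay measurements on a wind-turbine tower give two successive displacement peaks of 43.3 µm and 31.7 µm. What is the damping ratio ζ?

0.0496

Logarithmic decrement δ = (1/n)·ln(x₀/x_n) = (1/1)·ln(43.3/31.7) = (1/1)·ln(1.366) = 0.3118.
ζ = δ/√(4π² + δ²) = 0.3118/√(39.48 + 0.0972) = 0.3118/6.291 = 0.04957.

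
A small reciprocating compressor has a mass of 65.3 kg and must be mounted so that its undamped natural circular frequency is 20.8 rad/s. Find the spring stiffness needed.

k = m·ω_n² = 65.3 × 20.80² = 65.3 × 432.6 = 28250 N/m.

28300 N/m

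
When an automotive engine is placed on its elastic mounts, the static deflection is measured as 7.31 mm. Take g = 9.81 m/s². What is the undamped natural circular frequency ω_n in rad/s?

ω_n = √(g/δ_st) = √(9.81/0.00731) = √1342 = 36.63 rad/s.

36.6 rad/s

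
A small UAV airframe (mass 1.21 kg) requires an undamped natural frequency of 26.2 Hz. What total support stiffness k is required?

ω_n = 2πf_n = 2π × 26.2 = 164.6 rad/s.
k = m·ω_n² = 1.21 × 164.6² = 1.21 × 27100 = 32790 N/m.

32800 N/m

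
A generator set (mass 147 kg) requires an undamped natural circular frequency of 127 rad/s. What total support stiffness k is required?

2370000 N/m

k = m·ω_n² = 147 × 127.0² = 147 × 16130 = 2371000 N/m.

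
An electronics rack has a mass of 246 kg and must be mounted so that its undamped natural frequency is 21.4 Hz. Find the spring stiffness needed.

4450000 N/m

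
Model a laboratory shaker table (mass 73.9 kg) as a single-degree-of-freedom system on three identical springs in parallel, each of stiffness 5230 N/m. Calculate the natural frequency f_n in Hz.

2.32 Hz

Parallel springs add: k_eq = 3 × 5230 = 15690 N/m.
ω_n = √(k_eq/m) = √(15690/73.9) = √212.3 = 14.57 rad/s.
f_n = ω_n/(2π) = 14.57/6.283 = 2.319 Hz.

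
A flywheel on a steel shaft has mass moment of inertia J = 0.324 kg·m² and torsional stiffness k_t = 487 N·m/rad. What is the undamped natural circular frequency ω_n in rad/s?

38.8 rad/s

ω_n = √(k_t/J) = √(487/0.324) = √1503 = 38.77 rad/s.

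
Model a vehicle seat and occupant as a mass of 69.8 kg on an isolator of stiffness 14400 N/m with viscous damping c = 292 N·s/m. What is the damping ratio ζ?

0.146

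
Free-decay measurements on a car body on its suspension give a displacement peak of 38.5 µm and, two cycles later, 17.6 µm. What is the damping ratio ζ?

0.0622

Logarithmic decrement δ = (1/n)·ln(x₀/x_n) = (1/2)·ln(38.5/17.6) = (1/2)·ln(2.188) = 0.3914.
ζ = δ/√(4π² + δ²) = 0.3914/√(39.48 + 0.153) = 0.3914/6.295 = 0.06217.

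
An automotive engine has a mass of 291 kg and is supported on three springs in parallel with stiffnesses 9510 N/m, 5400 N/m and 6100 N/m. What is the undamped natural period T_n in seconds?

Parallel springs add: k_eq = 9510 + 5400 + 6100 = 21010 N/m.
ω_n = √(k_eq/m) = √(21010/291) = √72.20 = 8.497 rad/s.
T_n = 2π/ω_n = 6.283/8.497 = 0.7395 s.

0.739 s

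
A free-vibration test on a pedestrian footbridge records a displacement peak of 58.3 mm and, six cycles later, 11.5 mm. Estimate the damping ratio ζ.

0.0430

Logarithmic decrement δ = (1/n)·ln(x₀/x_n) = (1/6)·ln(58.3/11.5) = (1/6)·ln(5.070) = 0.2705.
ζ = δ/√(4π² + δ²) = 0.2705/√(39.48 + 0.0732) = 0.2705/6.289 = 0.04302.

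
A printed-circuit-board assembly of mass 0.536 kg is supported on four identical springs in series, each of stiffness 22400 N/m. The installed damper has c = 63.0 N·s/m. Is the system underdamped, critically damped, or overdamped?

Series springs: 1/k_eq = 4/22400, so k_eq = 22400/4 = 5600 N/m.
c_c = 2√(k_eq·m) = 109.6 N·s/m; ζ = c/c_c = 63.0/109.6 = 0.575.
Since ζ < 1 the system is underdamped.

underdamped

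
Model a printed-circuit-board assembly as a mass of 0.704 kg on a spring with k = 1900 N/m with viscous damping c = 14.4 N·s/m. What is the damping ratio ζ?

ω_n = √(k/m) = √(1900/0.704) = 51.95 rad/s.
Critical damping c_c = 2√(k·m) = 2√(1900 × 0.704) = 73.15 N·s/m, so ζ = c/c_c = 14.4/73.15 = 0.1969.

0.197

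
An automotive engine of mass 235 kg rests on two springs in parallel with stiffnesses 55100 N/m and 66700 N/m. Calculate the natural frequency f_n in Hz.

Parallel springs add: k_eq = 55100 + 66700 = 121800 N/m.
ω_n = √(k_eq/m) = √(121800/235) = √518.3 = 22.77 rad/s.
f_n = ω_n/(2π) = 22.77/6.283 = 3.623 Hz.

3.62 Hz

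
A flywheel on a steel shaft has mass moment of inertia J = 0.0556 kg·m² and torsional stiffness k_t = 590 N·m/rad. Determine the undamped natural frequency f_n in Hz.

16.4 Hz

ω_n = √(k_t/J) = √(590/0.0556) = √10610 = 103.0 rad/s.
f_n = ω_n/(2π) = 103.0/6.283 = 16.39 Hz.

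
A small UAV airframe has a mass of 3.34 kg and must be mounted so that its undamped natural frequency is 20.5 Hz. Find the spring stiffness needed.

55400 N/m

ω_n = 2πf_n = 2π × 20.5 = 128.8 rad/s.
k = m·ω_n² = 3.34 × 128.8² = 3.34 × 16590 = 55410 N/m.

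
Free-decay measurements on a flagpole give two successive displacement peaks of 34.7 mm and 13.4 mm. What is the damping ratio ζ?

0.150

Logarithmic decrement δ = (1/n)·ln(x₀/x_n) = (1/1)·ln(34.7/13.4) = (1/1)·ln(2.590) = 0.9515.
ζ = δ/√(4π² + δ²) = 0.9515/√(39.48 + 0.905) = 0.9515/6.355 = 0.1497.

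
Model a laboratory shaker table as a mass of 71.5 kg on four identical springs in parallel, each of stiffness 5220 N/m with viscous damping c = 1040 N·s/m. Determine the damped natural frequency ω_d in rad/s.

15.5 rad/s

Parallel springs add: k_eq = 4 × 5220 = 20880 N/m.
ω_n = √(k_eq/m) = √(20880/71.5) = 17.09 rad/s.
Critical damping c_c = 2√(k_eq·m) = 2√(20880 × 71.5) = 2444 N·s/m, so ζ = c/c_c = 1040/2444 = 0.4256.
ω_d = ω_n√(1 − ζ²) = 17.09 × √(1 − 0.181) = 15.46 rad/s.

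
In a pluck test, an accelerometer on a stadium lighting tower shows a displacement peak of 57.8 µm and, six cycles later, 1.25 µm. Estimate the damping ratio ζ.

Logarithmic decrement δ = (1/n)·ln(x₀/x_n) = (1/6)·ln(57.8/1.25) = (1/6)·ln(46.24) = 0.6390.
ζ = δ/√(4π² + δ²) = 0.6390/√(39.48 + 0.408) = 0.6390/6.316 = 0.1012.

0.101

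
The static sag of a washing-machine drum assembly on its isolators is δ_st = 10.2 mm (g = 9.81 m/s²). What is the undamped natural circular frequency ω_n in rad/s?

ω_n = √(g/δ_st) = √(9.81/0.0102) = √961.8 = 31.01 rad/s.

31.0 rad/s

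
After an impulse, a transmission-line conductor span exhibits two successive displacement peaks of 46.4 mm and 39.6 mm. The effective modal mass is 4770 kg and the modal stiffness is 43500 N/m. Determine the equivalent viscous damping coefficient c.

Logarithmic decrement δ = (1/n)·ln(x₀/x_n) = (1/1)·ln(46.4/39.6) = (1/1)·ln(1.172) = 0.1585.
ζ = δ/√(4π² + δ²) = 0.1585/√(39.48 + 0.0251) = 0.1585/6.285 = 0.02521.
c = ζ · 2√(km) = 0.02521 × 2√(43500 × 4770) = 0.02521 × 28810 = 726.4 N·s/m.

726 N·s/m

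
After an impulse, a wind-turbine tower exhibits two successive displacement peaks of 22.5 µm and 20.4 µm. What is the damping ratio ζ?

Logarithmic decrement δ = (1/n)·ln(x₀/x_n) = (1/1)·ln(22.5/20.4) = (1/1)·ln(1.103) = 0.09798.
ζ = δ/√(4π² + δ²) = 0.09798/√(39.48 + 0.00960) = 0.09798/6.284 = 0.01559.

0.0156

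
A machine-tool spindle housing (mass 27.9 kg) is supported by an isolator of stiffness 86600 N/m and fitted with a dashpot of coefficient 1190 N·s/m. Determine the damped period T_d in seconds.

ω_n = √(k/m) = √(86600/27.9) = 55.71 rad/s.
Critical damping c_c = 2√(k·m) = 2√(86600 × 27.9) = 3109 N·s/m, so ζ = c/c_c = 1190/3109 = 0.3828.
ω_d = ω_n√(1 − ζ²) = 55.71 × √(1 − 0.147) = 51.47 rad/s.
T_d = 2π/ω_d = 0.1221 s.

0.122 s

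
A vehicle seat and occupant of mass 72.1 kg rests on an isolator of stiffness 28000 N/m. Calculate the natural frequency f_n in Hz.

3.14 Hz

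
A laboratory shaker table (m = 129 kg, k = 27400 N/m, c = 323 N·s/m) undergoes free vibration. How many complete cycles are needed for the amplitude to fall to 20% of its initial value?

ζ = c/(2√(km)) = 323/(2√(27400 × 129)) = 323/3760 = 0.08590.
Logarithmic decrement δ = 2πζ/√(1 − ζ²) = 2π × 0.08590/√(1 − 0.00738) = 0.5417.
x_n/x₀ = e^(−nδ) ≤ 0.2; take ln: n ≥ ln(1/0.2)/δ = 1.609/0.5417 = 2.971.
So 3 complete cycles are required.

3 cycles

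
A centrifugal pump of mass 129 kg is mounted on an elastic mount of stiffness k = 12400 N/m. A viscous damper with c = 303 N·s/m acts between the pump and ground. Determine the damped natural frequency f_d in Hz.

ω_n = √(k/m) = √(12400/129) = 9.804 rad/s.
Critical damping c_c = 2√(k·m) = 2√(12400 × 129) = 2530 N·s/m, so ζ = c/c_c = 303/2530 = 0.1198.
ω_d = ω_n√(1 − ζ²) = 9.804 × √(1 − 0.0143) = 9.734 rad/s.
f_d = ω_d/(2π) = 1.549 Hz.

1.55 Hz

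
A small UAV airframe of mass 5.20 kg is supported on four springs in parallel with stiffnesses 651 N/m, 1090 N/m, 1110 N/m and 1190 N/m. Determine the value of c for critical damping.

290 N·s/m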